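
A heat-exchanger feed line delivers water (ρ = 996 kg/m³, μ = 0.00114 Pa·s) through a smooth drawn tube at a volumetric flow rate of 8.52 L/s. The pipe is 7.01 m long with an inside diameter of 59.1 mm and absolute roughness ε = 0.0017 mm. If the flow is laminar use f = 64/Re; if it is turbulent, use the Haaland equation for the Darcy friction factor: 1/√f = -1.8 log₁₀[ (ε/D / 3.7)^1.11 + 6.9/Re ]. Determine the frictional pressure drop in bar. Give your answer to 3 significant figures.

Q = 8.52 L/s = 8.52/1000 = 0.00852 m³/s.
Cross-sectional area A = πD²/4 = π(0.0591)²/4 = 0.002743 m²; mean velocity V = Q/A = 0.00852/0.002743 = 3.106 m/s.
Reynolds number Re = ρVD/μ = 996 · 3.106 · 0.0591 / 0.00114 = 1.604e+05.
Re > 4000 → turbulent. Relative roughness ε/D = 1.7e-06/0.0591 = 2.88e-05. Haaland: 1/√f = -1.8 log₁₀[(2.88e-05/3.7)^1.11 + 6.9/1.604e+05] = -1.8 log₁₀[2.13e-06 + 4.3e-05] = 7.821, so f = 0.01635.
Darcy-Weisbach: ΔP = f(L/D)(ρV²/2) = 0.01635·(7.01/0.0591)·(996·3.106²/2) = 0.01635·118.6·4804 = 9314 Pa.
ΔP = 9314 Pa = 0.0931 bar.

ΔP ≈ 0.0931 bar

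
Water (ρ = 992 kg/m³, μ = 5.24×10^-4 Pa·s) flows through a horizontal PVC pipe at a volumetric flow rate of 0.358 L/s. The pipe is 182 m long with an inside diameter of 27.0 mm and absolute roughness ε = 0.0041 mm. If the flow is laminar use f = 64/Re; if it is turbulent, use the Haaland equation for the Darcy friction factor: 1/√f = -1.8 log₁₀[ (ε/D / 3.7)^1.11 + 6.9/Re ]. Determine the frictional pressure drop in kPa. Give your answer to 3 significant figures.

Q = 0.358 L/s = 0.358/1000 = 0.000358 m³/s.
Cross-sectional area A = πD²/4 = π(0.027)²/4 = 0.0005726 m²; mean velocity V = Q/A = 0.000358/0.0005726 = 0.6253 m/s.
Reynolds number Re = ρVD/μ = 992 · 0.6253 · 0.027 / 0.000524 = 3.196e+04.
Re > 4000 → turbulent. Relative roughness ε/D = 4.1e-06/0.027 = 0.000152. Haaland: 1/√f = -1.8 log₁₀[(0.000152/3.7)^1.11 + 6.9/3.196e+04] = -1.8 log₁₀[1.35e-05 + 0.000216] = 6.551, so f = 0.0233.
Darcy-Weisbach: ΔP = f(L/D)(ρV²/2) = 0.0233·(182/0.027)·(992·0.6253²/2) = 0.0233·6741·193.9 = 3.046e+04 Pa.
ΔP = 3.046e+04 Pa = 30.5 kPa.

ΔP ≈ 30.5 kPa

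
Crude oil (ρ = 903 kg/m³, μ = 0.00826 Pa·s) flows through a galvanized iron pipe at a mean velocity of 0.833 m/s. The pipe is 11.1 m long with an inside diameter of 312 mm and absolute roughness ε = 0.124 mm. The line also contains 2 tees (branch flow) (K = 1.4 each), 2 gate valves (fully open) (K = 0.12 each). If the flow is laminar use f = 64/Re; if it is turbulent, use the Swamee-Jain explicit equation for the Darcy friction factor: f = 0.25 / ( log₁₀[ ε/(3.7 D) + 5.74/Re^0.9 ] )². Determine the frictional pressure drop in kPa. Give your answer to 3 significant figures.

Reynolds number Re = ρVD/μ = 903 · 0.833 · 0.312 / 0.00826 = 2.841e+04.
Re > 4000 → turbulent. Relative roughness ε/D = 0.000124/0.312 = 0.000397. Swamee-Jain: f = 0.25/(log₁₀[0.000397/3.7 + 5.74/2.841e+04^0.9])² = 0.25/(log₁₀[0.000107 + 0.000563])² = 0.25/(-3.173)² = 0.02482.
Total minor-loss coefficient ΣK = 2·1.4 + 2·0.12 = 3.04.
ΔP = [f·L/D + ΣK]·(ρV²/2) = [0.02482·11.1/0.312 + 3.04]·(903·0.833²/2) = [0.8832 + 3.04]·313.3 = 1229 Pa.
ΔP = 1229 Pa = 1.23 kPa.

ΔP ≈ 1.23 kPa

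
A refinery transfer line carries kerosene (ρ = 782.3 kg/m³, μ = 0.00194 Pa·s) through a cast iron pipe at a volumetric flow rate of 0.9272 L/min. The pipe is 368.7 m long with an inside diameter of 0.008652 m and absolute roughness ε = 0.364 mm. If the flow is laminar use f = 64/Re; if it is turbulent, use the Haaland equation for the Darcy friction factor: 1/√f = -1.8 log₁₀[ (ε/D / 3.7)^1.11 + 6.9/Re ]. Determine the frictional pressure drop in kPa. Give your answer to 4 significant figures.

Q = 0.9272 L/min = 0.9272/60000 = 1.545e-05 m³/s.
Cross-sectional area A = πD²/4 = π(0.008652)²/4 = 5.879e-05 m²; mean velocity V = Q/A = 1.545e-05/5.879e-05 = 0.2628 m/s.
Reynolds number Re = ρVD/μ = 782.3 · 0.2628 · 0.008652 / 0.00194 = 917.
Re < 2300 → laminar flow, so f = 64/Re = 64/917 = 0.06979 (the turbulent correlation is not needed).
Darcy-Weisbach: ΔP = f(L/D)(ρV²/2) = 0.06979·(368.7/0.008652)·(782.3·0.2628²/2) = 0.06979·4.261e+04·27.02 = 8.037e+04 Pa.
ΔP = 8.037e+04 Pa = 80.37 kPa.

ΔP ≈ 80.37 kPa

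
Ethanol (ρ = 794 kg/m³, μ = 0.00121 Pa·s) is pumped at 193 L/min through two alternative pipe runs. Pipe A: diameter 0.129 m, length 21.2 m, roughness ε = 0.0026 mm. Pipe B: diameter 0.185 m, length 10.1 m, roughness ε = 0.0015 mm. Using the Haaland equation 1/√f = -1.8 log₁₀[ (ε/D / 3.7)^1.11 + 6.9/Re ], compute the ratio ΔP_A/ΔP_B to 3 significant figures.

Pipe A: V = Q/A = 0.003217/0.01307 = 0.2461 m/s; Re = 2.083e+04; ε/D = 2.02e-05; Haaland → f = 0.02551; ΔP_A = f(L/D)(ρV²/2) = 100.8 Pa.
Pipe B: V = Q/A = 0.003217/0.02688 = 0.1197 m/s; Re = 1.453e+04; ε/D = 8.11e-06; Haaland → f = 0.02795; ΔP_B = f(L/D)(ρV²/2) = 8.676 Pa.
ΔP_A/ΔP_B = 100.8/8.676 = 11.6.

ΔP_A/ΔP_B ≈ 11.6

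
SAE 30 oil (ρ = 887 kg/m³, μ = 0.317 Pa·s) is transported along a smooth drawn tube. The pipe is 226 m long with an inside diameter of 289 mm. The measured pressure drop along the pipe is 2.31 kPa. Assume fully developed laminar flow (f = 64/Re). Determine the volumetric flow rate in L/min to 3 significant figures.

Q ≈ 331 L/min

For laminar flow, f = 64/Re with Re = ρVD/μ, so Darcy-Weisbach reduces to ΔP = 32μLV/D². Solving for V: V = ΔP·D²/(32μL) = 2310·(0.289)²/(32·0.317·226) = 0.08416 m/s.
Check: Re = ρVD/μ = 887·0.08416·0.289/0.317 = 68.05 < 2300, so the laminar assumption holds.
Q = V·A = 0.08416·(π/4·0.289²) = 0.00552 m³/s = 331 L/min.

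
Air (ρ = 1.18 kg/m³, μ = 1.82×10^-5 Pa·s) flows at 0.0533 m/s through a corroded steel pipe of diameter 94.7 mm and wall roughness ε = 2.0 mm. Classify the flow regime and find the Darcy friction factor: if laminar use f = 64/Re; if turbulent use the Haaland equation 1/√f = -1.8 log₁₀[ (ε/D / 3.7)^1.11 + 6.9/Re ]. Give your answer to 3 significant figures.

f ≈ 0.196

Re = ρVD/μ = 1.18·0.0533·0.0947/1.82e-05 = 327.3.
Re < 2300 → laminar, so f = 64/Re = 0.1956 (roughness is irrelevant in laminar flow).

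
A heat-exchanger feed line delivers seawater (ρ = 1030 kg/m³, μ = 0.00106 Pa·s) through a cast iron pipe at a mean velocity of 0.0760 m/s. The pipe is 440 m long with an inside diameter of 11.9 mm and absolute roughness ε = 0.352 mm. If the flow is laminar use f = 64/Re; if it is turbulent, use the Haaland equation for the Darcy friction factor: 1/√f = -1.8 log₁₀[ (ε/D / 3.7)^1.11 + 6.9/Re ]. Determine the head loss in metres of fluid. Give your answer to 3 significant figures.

Reynolds number Re = ρVD/μ = 1030 · 0.076 · 0.0119 / 0.00106 = 878.8.
Re < 2300 → laminar flow, so f = 64/Re = 64/878.8 = 0.07283 (the turbulent correlation is not needed).
Darcy-Weisbach: ΔP = f(L/D)(ρV²/2) = 0.07283·(440/0.0119)·(1030·0.076²/2) = 0.07283·3.697e+04·2.975 = 8010 Pa.
Head loss h_f = ΔP/(ρg) = 8010/(1030·9.81) = 0.793 m.

h_f ≈ 0.793 m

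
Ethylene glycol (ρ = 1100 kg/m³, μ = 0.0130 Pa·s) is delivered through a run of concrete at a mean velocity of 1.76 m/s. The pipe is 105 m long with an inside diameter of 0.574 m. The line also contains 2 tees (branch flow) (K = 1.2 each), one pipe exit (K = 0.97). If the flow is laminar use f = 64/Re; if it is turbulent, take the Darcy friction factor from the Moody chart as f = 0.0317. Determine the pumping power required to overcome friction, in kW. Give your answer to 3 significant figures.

Reynolds number Re = ρVD/μ = 1100 · 1.76 · 0.574 / 0.013 = 8.548e+04.
Re > 4000 → turbulent; use the Moody-chart value f = 0.0317.
Total minor-loss coefficient ΣK = 2·1.2 + 1·0.97 = 3.37.
ΔP = [f·L/D + ΣK]·(ρV²/2) = [0.0317·105/0.574 + 3.37]·(1100·1.76²/2) = [5.799 + 3.37]·1704 = 1.562e+04 Pa.
Q = V·A = 1.76·0.2588 = 0.4554 m³/s.
Pumping power P = QΔP = 0.4554·1.562e+04 = 7114 W = 7.11 kW.

P ≈ 7.11 kW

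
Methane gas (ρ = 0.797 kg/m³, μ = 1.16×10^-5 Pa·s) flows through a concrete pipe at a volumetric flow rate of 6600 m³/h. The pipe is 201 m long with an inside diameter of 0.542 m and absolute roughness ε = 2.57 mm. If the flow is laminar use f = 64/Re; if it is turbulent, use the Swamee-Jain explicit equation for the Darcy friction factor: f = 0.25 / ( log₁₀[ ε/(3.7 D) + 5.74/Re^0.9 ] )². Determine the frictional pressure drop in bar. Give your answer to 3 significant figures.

Q = 6600 m³/h = 6600/3600 = 1.833 m³/s.
Cross-sectional area A = πD²/4 = π(0.542)²/4 = 0.2307 m²; mean velocity V = Q/A = 1.833/0.2307 = 7.946 m/s.
Reynolds number Re = ρVD/μ = 0.797 · 7.946 · 0.542 / 1.16e-05 = 2.959e+05.
Re > 4000 → turbulent. Relative roughness ε/D = 0.00257/0.542 = 0.00474. Swamee-Jain: f = 0.25/(log₁₀[0.00474/3.7 + 5.74/2.959e+05^0.9])² = 0.25/(log₁₀[0.00128 + 6.84e-05])² = 0.25/(-2.87)² = 0.03036.
Darcy-Weisbach: ΔP = f(L/D)(ρV²/2) = 0.03036·(201/0.542)·(0.797·7.946²/2) = 0.03036·370.8·25.16 = 283.3 Pa.
ΔP = 283.3 Pa = 0.00283 bar.

ΔP ≈ 0.00283 bar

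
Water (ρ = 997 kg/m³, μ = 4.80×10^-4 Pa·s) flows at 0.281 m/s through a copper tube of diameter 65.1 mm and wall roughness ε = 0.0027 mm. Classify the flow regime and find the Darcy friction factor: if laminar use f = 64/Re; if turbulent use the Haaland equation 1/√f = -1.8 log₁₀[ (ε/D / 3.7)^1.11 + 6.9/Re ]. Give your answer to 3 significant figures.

Re = ρVD/μ = 997·0.281·0.0651/0.00048 = 3.8e+04.
Re > 4000 → turbulent. ε/D = 2.7e-06/0.0651 = 4.15e-05; Haaland: 1/√f = -1.8 log₁₀[3.2e-06 + 0.000182] = 6.72, so f = 0.02214.

f ≈ 0.0221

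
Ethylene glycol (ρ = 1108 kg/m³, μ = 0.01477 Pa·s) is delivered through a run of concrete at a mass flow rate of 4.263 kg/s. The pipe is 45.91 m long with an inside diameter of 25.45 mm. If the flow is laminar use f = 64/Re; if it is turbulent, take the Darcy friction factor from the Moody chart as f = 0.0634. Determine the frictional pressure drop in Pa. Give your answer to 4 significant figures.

A = πD²/4 = π(0.02545)²/4 = 0.0005087 m²; mean velocity V = ṁ/(ρA) = 4.263/(1108 · 0.0005087) = 7.563 m/s.
Reynolds number Re = ρVD/μ = 1108 · 7.563 · 0.02545 / 0.0148 = 1.444e+04.
Re > 4000 → turbulent; use the Moody-chart value f = 0.0634.
Darcy-Weisbach: ΔP = f(L/D)(ρV²/2) = 0.0634·(45.91/0.02545)·(1108·7.563²/2) = 0.0634·1804·3.169e+04 = 3.624e+06 Pa.

ΔP ≈ 3624000 Pa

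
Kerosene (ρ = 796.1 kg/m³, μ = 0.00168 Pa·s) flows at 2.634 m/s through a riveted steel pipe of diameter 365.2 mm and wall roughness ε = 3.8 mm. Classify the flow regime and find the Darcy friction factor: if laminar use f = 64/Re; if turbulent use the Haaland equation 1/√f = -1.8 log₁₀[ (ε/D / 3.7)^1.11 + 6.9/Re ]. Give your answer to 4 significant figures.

Re = ρVD/μ = 796.1·2.634·0.3652/0.00168 = 4.558e+05.
Re > 4000 → turbulent. ε/D = 0.0038/0.3652 = 0.0104; Haaland: 1/√f = -1.8 log₁₀[0.00147 + 1.51e-05] = 5.089, so f = 0.03862.

f ≈ 0.03862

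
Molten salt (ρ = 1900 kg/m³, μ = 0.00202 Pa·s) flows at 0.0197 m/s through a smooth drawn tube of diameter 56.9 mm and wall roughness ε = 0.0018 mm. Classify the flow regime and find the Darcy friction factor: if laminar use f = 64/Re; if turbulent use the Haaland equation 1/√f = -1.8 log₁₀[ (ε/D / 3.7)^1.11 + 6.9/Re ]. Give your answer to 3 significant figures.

f ≈ 0.0607

Re = ρVD/μ = 1900·0.0197·0.0569/0.00202 = 1054.
Re < 2300 → laminar, so f = 64/Re = 0.0607 (roughness is irrelevant in laminar flow).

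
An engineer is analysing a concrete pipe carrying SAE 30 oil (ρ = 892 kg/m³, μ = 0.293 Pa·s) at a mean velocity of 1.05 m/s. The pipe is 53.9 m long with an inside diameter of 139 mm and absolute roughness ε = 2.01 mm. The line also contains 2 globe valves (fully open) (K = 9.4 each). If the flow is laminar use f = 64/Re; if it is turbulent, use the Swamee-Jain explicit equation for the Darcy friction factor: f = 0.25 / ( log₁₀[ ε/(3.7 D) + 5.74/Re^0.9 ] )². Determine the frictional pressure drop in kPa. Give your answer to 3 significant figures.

ΔP ≈ 36.7 kPa

Reynolds number Re = ρVD/μ = 892 · 1.05 · 0.139 / 0.293 = 444.3.
Re < 2300 → laminar flow, so f = 64/Re = 64/444.3 = 0.144 (the turbulent correlation is not needed).
Total minor-loss coefficient ΣK = 2·9.4 = 18.8.
ΔP = [f·L/D + ΣK]·(ρV²/2) = [0.144·53.9/0.139 + 18.8]·(892·1.05²/2) = [55.85 + 18.8]·491.7 = 3.671e+04 Pa.
ΔP = 3.671e+04 Pa = 36.7 kPa.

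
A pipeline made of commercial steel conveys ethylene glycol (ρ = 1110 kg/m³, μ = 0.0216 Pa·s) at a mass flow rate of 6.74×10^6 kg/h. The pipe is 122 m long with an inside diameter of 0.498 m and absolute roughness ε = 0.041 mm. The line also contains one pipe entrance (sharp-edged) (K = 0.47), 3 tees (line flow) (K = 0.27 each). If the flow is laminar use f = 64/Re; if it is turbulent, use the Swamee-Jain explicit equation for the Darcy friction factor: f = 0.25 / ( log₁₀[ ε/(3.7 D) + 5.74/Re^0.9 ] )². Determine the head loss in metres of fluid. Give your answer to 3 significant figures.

ṁ = 6.74×10^6 kg/h = 6.74×10^6/3600 = 1872 kg/s.
A = πD²/4 = π(0.498)²/4 = 0.1948 m²; mean velocity V = ṁ/(ρA) = 1872/(1110 · 0.1948) = 8.659 m/s.
Reynolds number Re = ρVD/μ = 1110 · 8.659 · 0.498 / 0.0216 = 2.216e+05.
Re > 4000 → turbulent. Relative roughness ε/D = 4.1e-05/0.498 = 8.23e-05. Swamee-Jain: f = 0.25/(log₁₀[8.23e-05/3.7 + 5.74/2.216e+05^0.9])² = 0.25/(log₁₀[2.23e-05 + 8.87e-05])² = 0.25/(-3.955)² = 0.01598.
Total minor-loss coefficient ΣK = 1·0.47 + 3·0.27 = 1.28.
ΔP = [f·L/D + ΣK]·(ρV²/2) = [0.01598·122/0.498 + 1.28]·(1110·8.659²/2) = [3.916 + 1.28]·4.162e+04 = 2.162e+05 Pa.
Head loss h_f = ΔP/(ρg) = 2.162e+05/(1110·9.81) = 19.9 m.

h_f ≈ 19.9 m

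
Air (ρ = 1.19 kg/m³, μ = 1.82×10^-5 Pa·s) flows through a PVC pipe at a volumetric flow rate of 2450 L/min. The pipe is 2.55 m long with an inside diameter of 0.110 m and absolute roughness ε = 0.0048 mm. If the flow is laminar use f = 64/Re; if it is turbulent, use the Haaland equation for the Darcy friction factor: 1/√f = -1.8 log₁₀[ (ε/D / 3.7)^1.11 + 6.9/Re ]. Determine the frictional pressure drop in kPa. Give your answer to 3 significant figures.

Q = 2450 L/min = 2450/60000 = 0.04083 m³/s.
Cross-sectional area A = πD²/4 = π(0.11)²/4 = 0.009503 m²; mean velocity V = Q/A = 0.04083/0.009503 = 4.297 m/s.
Reynolds number Re = ρVD/μ = 1.19 · 4.297 · 0.11 / 1.82e-05 = 3.09e+04.
Re > 4000 → turbulent. Relative roughness ε/D = 4.8e-06/0.11 = 4.36e-05. Haaland: 1/√f = -1.8 log₁₀[(4.36e-05/3.7)^1.11 + 6.9/3.09e+04] = -1.8 log₁₀[3.38e-06 + 0.000223] = 6.56, so f = 0.02324.
Darcy-Weisbach: ΔP = f(L/D)(ρV²/2) = 0.02324·(2.55/0.11)·(1.19·4.297²/2) = 0.02324·23.18·10.98 = 5.917 Pa.
ΔP = 5.917 Pa = 0.00592 kPa.

ΔP ≈ 0.00592 kPa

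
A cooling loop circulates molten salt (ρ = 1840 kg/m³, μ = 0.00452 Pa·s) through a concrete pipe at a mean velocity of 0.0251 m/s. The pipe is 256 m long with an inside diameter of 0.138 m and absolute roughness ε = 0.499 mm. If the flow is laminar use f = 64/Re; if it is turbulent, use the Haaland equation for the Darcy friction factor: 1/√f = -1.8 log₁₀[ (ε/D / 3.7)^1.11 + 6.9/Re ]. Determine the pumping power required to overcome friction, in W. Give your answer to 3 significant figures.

P ≈ 0.0183 W

Reynolds number Re = ρVD/μ = 1840 · 0.0251 · 0.138 / 0.00452 = 1410.
Re < 2300 → laminar flow, so f = 64/Re = 64/1410 = 0.04539 (the turbulent correlation is not needed).
Darcy-Weisbach: ΔP = f(L/D)(ρV²/2) = 0.04539·(256/0.138)·(1840·0.0251²/2) = 0.04539·1855·0.5796 = 48.8 Pa.
Q = V·A = 0.0251·0.01496 = 0.0003754 m³/s.
Pumping power P = QΔP = 0.0003754·48.8 = 0.01832 W = 0.0183 W.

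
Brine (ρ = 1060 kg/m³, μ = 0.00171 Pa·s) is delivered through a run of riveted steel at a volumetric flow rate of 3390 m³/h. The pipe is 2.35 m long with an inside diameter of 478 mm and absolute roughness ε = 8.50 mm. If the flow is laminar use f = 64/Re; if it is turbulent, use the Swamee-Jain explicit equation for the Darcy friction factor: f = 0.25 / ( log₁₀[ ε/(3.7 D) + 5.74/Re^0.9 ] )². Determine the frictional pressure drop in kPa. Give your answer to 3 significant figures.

ΔP ≈ 3.34 kPa

Q = 3390 m³/h = 3390/3600 = 0.9417 m³/s.
Cross-sectional area A = πD²/4 = π(0.478)²/4 = 0.1795 m²; mean velocity V = Q/A = 0.9417/0.1795 = 5.247 m/s.
Reynolds number Re = ρVD/μ = 1060 · 5.247 · 0.478 / 0.00171 = 1.555e+06.
Re > 4000 → turbulent. Relative roughness ε/D = 0.0085/0.478 = 0.0178. Swamee-Jain: f = 0.25/(log₁₀[0.0178/3.7 + 5.74/1.555e+06^0.9])² = 0.25/(log₁₀[0.00481 + 1.54e-05])² = 0.25/(-2.317)² = 0.04658.
Darcy-Weisbach: ΔP = f(L/D)(ρV²/2) = 0.04658·(2.35/0.478)·(1060·5.247²/2) = 0.04658·4.916·1.459e+04 = 3342 Pa.
ΔP = 3342 Pa = 3.34 kPa.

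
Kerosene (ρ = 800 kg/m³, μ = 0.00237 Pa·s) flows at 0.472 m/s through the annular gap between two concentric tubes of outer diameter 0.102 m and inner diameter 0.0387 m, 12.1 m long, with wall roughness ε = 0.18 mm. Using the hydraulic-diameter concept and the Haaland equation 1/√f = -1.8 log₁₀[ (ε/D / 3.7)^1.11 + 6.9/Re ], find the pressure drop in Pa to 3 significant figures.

ΔP ≈ 590 Pa

Hydraulic diameter D_h = 4A/P = D_o - D_i = 0.102 - 0.0387 = 0.0633 m.
Re = ρVD_h/μ = 800·0.472·0.0633/0.00237 = 1.009e+04.
ε/D_h = 0.00018/0.0633 = 0.00284; Haaland gives 1/√f = -1.8 log₁₀[0.000349+0.000684] = 5.374, so f = 0.03462.
ΔP = f(L/D_h)(ρV²/2) = 0.03462·12.1/0.0633·89.11 = 589.8 Pa.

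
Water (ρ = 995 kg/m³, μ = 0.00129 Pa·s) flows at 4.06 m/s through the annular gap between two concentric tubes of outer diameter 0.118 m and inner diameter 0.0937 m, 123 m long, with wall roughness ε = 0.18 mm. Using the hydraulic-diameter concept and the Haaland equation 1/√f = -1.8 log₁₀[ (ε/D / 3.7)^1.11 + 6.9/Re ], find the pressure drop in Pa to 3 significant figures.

ΔP ≈ 1.46×10^6 Pa

Hydraulic diameter D_h = 4A/P = D_o - D_i = 0.118 - 0.0937 = 0.0243 m.
Re = ρVD_h/μ = 995·4.06·0.0243/0.00129 = 7.61e+04.
ε/D_h = 0.00018/0.0243 = 0.00741; Haaland gives 1/√f = -1.8 log₁₀[0.00101+9.07e-05] = 5.325, so f = 0.03527.
ΔP = f(L/D_h)(ρV²/2) = 0.03527·123/0.0243·8201 = 1.464e+06 Pa.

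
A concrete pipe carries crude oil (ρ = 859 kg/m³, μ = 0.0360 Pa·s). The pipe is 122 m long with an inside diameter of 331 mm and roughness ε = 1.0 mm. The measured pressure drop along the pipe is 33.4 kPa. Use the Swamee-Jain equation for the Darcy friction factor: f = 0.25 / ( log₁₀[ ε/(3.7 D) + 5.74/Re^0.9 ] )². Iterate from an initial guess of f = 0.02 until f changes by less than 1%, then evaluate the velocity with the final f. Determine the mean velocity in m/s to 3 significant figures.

Rearranging Darcy-Weisbach: V = √(2·ΔP·D/(f·L·ρ)). With ε/D = 0.001/0.331 = 0.00302, iterate starting from f = 0.02:
  f = 0.02 → V = √(2·3.34e+04·0.331/(0.02·122·859)) = 3.248 m/s; Re = ρVD/μ = 2.565e+04; f → 0.03092
  f = 0.03092 → V = 2.612 m/s; Re = 2.063e+04; f → 0.03178
  f = 0.03178 → V = 2.577 m/s; Re = 2.035e+04; f → 0.03184
Converged (Δf/f < 1%). With the final f = 0.03184: V = √(2·3.34e+04·0.331/(0.03184·122·859)) = 2.574 m/s.

V ≈ 2.57 m/s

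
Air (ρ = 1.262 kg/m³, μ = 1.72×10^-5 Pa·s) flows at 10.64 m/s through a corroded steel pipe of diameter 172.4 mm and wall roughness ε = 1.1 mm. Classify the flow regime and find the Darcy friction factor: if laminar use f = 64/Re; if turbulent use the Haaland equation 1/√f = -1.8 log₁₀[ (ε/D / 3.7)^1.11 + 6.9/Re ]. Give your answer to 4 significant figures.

Re = ρVD/μ = 1.262·10.64·0.1724/1.72e-05 = 1.346e+05.
Re > 4000 → turbulent. ε/D = 0.0011/0.1724 = 0.00638; Haaland: 1/√f = -1.8 log₁₀[0.000856 + 5.13e-05] = 5.476, so f = 0.03335.

f ≈ 0.03335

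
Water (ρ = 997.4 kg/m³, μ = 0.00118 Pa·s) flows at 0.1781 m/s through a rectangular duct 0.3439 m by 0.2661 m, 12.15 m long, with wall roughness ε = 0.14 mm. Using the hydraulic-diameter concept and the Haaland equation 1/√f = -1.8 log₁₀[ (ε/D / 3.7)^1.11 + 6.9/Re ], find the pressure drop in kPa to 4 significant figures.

ΔP ≈ 0.01445 kPa

Hydraulic diameter D_h = 4A/P = 4·(0.3439·0.2661)/(2·(0.3439+0.2661)) = 0.366/1.22 = 0.3 m.
Re = ρVD_h/μ = 997.4·0.1781·0.3/0.00118 = 4.517e+04.
ε/D_h = 0.00014/0.3 = 0.000467; Haaland gives 1/√f = -1.8 log₁₀[4.7e-05+0.000153] = 6.659, so f = 0.02255.
ΔP = f(L/D_h)(ρV²/2) = 0.02255·12.15/0.3·15.82 = 14.45 Pa.
ΔP = 0.01445 kPa.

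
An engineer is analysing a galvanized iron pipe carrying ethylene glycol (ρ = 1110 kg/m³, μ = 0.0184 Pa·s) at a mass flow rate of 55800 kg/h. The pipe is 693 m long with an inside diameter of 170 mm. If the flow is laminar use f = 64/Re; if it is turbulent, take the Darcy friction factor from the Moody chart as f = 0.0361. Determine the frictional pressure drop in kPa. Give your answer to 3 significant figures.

ΔP ≈ 30.9 kPa

ṁ = 55800 kg/h = 55800/3600 = 15.5 kg/s.
A = πD²/4 = π(0.17)²/4 = 0.0227 m²; mean velocity V = ṁ/(ρA) = 15.5/(1110 · 0.0227) = 0.6152 m/s.
Reynolds number Re = ρVD/μ = 1110 · 0.6152 · 0.17 / 0.0184 = 6309.
Re > 4000 → turbulent; use the Moody-chart value f = 0.0361.
Darcy-Weisbach: ΔP = f(L/D)(ρV²/2) = 0.0361·(693/0.17)·(1110·0.6152²/2) = 0.0361·4076·210.1 = 3.091e+04 Pa.
ΔP = 3.091e+04 Pa = 30.9 kPa.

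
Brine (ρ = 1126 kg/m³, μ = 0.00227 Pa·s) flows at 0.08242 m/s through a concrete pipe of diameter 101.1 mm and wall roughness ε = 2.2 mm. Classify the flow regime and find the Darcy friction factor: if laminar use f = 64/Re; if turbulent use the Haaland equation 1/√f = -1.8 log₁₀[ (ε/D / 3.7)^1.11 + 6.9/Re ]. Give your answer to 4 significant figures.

Re = ρVD/μ = 1126·0.08242·0.1011/0.00227 = 4133.
Re > 4000 → turbulent. ε/D = 0.0022/0.1011 = 0.0218; Haaland: 1/√f = -1.8 log₁₀[0.00334 + 0.00167] = 4.14, so f = 0.05835.

f ≈ 0.05835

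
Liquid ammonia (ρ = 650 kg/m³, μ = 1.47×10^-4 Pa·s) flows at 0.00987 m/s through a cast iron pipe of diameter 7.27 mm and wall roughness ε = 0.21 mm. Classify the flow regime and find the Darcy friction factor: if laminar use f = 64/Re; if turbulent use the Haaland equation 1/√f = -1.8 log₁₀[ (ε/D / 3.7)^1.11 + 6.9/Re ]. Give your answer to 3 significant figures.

Re = ρVD/μ = 650·0.00987·0.00727/0.000147 = 317.3.
Re < 2300 → laminar, so f = 64/Re = 0.2017 (roughness is irrelevant in laminar flow).

f ≈ 0.202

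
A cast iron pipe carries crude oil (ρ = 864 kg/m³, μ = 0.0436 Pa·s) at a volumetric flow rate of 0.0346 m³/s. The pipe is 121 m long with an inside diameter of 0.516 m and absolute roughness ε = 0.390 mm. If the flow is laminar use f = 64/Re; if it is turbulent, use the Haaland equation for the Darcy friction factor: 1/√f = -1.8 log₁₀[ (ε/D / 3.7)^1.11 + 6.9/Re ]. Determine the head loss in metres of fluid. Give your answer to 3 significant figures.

h_f ≈ 0.0124 m

Cross-sectional area A = πD²/4 = π(0.516)²/4 = 0.2091 m²; mean velocity V = Q/A = 0.0346/0.2091 = 0.1655 m/s.
Reynolds number Re = ρVD/μ = 864 · 0.1655 · 0.516 / 0.0436 = 1692.
Re < 2300 → laminar flow, so f = 64/Re = 64/1692 = 0.03783 (the turbulent correlation is not needed).
Darcy-Weisbach: ΔP = f(L/D)(ρV²/2) = 0.03783·(121/0.516)·(864·0.1655²/2) = 0.03783·234.5·11.83 = 104.9 Pa.
Head loss h_f = ΔP/(ρg) = 104.9/(864·9.81) = 0.0124 m.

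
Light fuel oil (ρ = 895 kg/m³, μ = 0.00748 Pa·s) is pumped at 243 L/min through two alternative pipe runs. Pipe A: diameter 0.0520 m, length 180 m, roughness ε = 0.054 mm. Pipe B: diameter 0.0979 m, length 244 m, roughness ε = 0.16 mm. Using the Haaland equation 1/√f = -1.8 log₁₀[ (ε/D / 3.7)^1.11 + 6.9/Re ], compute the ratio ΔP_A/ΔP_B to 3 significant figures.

ΔP_A/ΔP_B ≈ 14.6

Pipe A: V = Q/A = 0.00405/0.002124 = 1.907 m/s; Re = 1.187e+04; ε/D = 0.00104; Haaland → f = 0.03096; ΔP_A = f(L/D)(ρV²/2) = 1.744e+05 Pa.
Pipe B: V = Q/A = 0.00405/0.007528 = 0.538 m/s; Re = 6302; ε/D = 0.00163; Haaland → f = 0.03691; ΔP_B = f(L/D)(ρV²/2) = 1.192e+04 Pa.
ΔP_A/ΔP_B = 1.744e+05/1.192e+04 = 14.6.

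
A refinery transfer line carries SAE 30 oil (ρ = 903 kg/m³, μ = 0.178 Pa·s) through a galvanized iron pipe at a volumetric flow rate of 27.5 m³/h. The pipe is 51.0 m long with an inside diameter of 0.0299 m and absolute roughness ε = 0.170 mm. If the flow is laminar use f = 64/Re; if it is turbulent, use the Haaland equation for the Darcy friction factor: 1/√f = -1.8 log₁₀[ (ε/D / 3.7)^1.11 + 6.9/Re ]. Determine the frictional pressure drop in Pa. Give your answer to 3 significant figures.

ΔP ≈ 3.54×10^6 Pa

Q = 27.5 m³/h = 27.5/3600 = 0.007639 m³/s.
Cross-sectional area A = πD²/4 = π(0.0299)²/4 = 0.0007022 m²; mean velocity V = Q/A = 0.007639/0.0007022 = 10.88 m/s.
Reynolds number Re = ρVD/μ = 903 · 10.88 · 0.0299 / 0.178 = 1650.
Re < 2300 → laminar flow, so f = 64/Re = 64/1650 = 0.03878 (the turbulent correlation is not needed).
Darcy-Weisbach: ΔP = f(L/D)(ρV²/2) = 0.03878·(51/0.0299)·(903·10.88²/2) = 0.03878·1706·5.344e+04 = 3.535e+06 Pa.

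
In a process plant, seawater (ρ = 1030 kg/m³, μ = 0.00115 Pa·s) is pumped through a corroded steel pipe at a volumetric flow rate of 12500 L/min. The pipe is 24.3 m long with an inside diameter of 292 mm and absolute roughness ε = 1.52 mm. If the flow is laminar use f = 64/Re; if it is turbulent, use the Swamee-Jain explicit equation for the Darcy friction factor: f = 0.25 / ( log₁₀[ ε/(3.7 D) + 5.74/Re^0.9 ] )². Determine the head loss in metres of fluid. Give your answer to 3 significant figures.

h_f ≈ 1.27 m

Q = 12500 L/min = 12500/60000 = 0.2083 m³/s.
Cross-sectional area A = πD²/4 = π(0.292)²/4 = 0.06697 m²; mean velocity V = Q/A = 0.2083/0.06697 = 3.111 m/s.
Reynolds number Re = ρVD/μ = 1030 · 3.111 · 0.292 / 0.00115 = 8.136e+05.
Re > 4000 → turbulent. Relative roughness ε/D = 0.00152/0.292 = 0.00521. Swamee-Jain: f = 0.25/(log₁₀[0.00521/3.7 + 5.74/8.136e+05^0.9])² = 0.25/(log₁₀[0.00141 + 2.75e-05])² = 0.25/(-2.843)² = 0.03092.
Darcy-Weisbach: ΔP = f(L/D)(ρV²/2) = 0.03092·(24.3/0.292)·(1030·3.111²/2) = 0.03092·83.22·4984 = 1.283e+04 Pa.
Head loss h_f = ΔP/(ρg) = 1.283e+04/(1030·9.81) = 1.27 m.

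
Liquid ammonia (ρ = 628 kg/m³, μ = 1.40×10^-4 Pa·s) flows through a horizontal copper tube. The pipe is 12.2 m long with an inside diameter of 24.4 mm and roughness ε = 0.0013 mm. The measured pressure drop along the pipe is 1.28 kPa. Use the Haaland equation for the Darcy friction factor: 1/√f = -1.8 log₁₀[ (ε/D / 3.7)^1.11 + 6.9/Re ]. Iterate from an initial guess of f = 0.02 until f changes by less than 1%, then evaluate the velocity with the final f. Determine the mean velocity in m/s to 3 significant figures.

V ≈ 0.649 m/s

Rearranging Darcy-Weisbach: V = √(2·ΔP·D/(f·L·ρ)). With ε/D = 1.3e-06/0.0244 = 5.33e-05, iterate starting from f = 0.02:
  f = 0.02 → V = √(2·1280·0.0244/(0.02·12.2·628)) = 0.6385 m/s; Re = ρVD/μ = 6.988e+04; f → 0.01941
  f = 0.01941 → V = 0.6481 m/s; Re = 7.093e+04; f → 0.01935
Converged (Δf/f < 1%). With the final f = 0.01935: V = √(2·1280·0.0244/(0.01935·12.2·628)) = 0.6491 m/s.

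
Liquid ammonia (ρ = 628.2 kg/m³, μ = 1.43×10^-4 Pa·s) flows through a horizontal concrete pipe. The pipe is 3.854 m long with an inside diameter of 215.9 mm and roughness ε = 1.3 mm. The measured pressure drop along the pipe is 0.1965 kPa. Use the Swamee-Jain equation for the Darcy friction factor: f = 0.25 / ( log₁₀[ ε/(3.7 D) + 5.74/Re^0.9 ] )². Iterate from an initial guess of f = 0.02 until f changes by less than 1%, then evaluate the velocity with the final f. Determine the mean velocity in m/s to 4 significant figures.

Rearranging Darcy-Weisbach: V = √(2·ΔP·D/(f·L·ρ)). With ε/D = 0.0013/0.2159 = 0.00602, iterate starting from f = 0.02:
  f = 0.02 → V = √(2·196.5·0.2159/(0.02·3.854·628.2)) = 1.324 m/s; Re = ρVD/μ = 1.256e+06; f → 0.03227
  f = 0.03227 → V = 1.042 m/s; Re = 9.885e+05; f → 0.03229
Converged (Δf/f < 1%). With the final f = 0.03229: V = √(2·196.5·0.2159/(0.03229·3.854·628.2)) = 1.042 m/s.

V ≈ 1.042 m/s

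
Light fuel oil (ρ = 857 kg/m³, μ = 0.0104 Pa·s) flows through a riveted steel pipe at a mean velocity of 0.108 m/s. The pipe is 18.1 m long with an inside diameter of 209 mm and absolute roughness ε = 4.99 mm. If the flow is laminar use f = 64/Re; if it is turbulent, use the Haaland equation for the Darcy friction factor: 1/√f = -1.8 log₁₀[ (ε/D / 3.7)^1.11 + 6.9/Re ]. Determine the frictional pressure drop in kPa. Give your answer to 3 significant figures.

ΔP ≈ 0.0149 kPa

Reynolds number Re = ρVD/μ = 857 · 0.108 · 0.209 / 0.0104 = 1860.
Re < 2300 → laminar flow, so f = 64/Re = 64/1860 = 0.03441 (the turbulent correlation is not needed).
Darcy-Weisbach: ΔP = f(L/D)(ρV²/2) = 0.03441·(18.1/0.209)·(857·0.108²/2) = 0.03441·86.6·4.998 = 14.89 Pa.
ΔP = 14.89 Pa = 0.0149 kPa.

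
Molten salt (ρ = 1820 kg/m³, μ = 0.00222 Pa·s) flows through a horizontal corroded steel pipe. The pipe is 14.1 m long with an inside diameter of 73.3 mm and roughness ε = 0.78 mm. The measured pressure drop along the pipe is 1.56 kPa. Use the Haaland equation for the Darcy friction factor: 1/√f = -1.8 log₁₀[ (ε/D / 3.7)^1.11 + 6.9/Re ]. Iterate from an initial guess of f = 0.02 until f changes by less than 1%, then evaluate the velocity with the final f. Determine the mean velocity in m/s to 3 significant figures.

Rearranging Darcy-Weisbach: V = √(2·ΔP·D/(f·L·ρ)). With ε/D = 0.00078/0.0733 = 0.0106, iterate starting from f = 0.02:
  f = 0.02 → V = √(2·1560·0.0733/(0.02·14.1·1820)) = 0.6675 m/s; Re = ρVD/μ = 4.011e+04; f → 0.04011
  f = 0.04011 → V = 0.4714 m/s; Re = 2.833e+04; f → 0.04064
  f = 0.04064 → V = 0.4683 m/s; Re = 2.814e+04; f → 0.04065
Converged (Δf/f < 1%). With the final f = 0.04065: V = √(2·1560·0.0733/(0.04065·14.1·1820)) = 0.4682 m/s.

V ≈ 0.468 m/s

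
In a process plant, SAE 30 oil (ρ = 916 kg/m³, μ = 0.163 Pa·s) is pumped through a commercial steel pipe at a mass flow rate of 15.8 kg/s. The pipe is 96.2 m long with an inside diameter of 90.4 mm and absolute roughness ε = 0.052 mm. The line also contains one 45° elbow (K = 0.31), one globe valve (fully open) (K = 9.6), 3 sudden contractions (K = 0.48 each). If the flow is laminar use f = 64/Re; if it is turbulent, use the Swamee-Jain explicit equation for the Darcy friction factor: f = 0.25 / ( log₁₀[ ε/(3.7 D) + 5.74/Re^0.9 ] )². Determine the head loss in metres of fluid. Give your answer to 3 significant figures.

h_f ≈ 22.5 m

A = πD²/4 = π(0.0904)²/4 = 0.006418 m²; mean velocity V = ṁ/(ρA) = 15.8/(916 · 0.006418) = 2.687 m/s.
Reynolds number Re = ρVD/μ = 916 · 2.687 · 0.0904 / 0.163 = 1365.
Re < 2300 → laminar flow, so f = 64/Re = 64/1365 = 0.04688 (the turbulent correlation is not needed).
Total minor-loss coefficient ΣK = 1·0.31 + 1·9.6 + 3·0.48 = 11.3.
ΔP = [f·L/D + ΣK]·(ρV²/2) = [0.04688·96.2/0.0904 + 11.3]·(916·2.687²/2) = [49.89 + 11.3]·3308 = 2.026e+05 Pa.
Head loss h_f = ΔP/(ρg) = 2.026e+05/(916·9.81) = 22.5 m.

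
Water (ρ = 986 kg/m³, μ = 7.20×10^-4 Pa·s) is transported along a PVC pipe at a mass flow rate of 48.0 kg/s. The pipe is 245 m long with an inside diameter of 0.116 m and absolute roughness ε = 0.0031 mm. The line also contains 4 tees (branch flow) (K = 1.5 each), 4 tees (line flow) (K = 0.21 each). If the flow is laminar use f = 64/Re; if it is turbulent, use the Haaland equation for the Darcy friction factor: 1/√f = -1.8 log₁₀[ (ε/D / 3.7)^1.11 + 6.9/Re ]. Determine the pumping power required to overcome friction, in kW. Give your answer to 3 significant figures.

P ≈ 17.1 kW

A = πD²/4 = π(0.116)²/4 = 0.01057 m²; mean velocity V = ṁ/(ρA) = 48/(986 · 0.01057) = 4.606 m/s.
Reynolds number Re = ρVD/μ = 986 · 4.606 · 0.116 / 0.00072 = 7.317e+05.
Re > 4000 → turbulent. Relative roughness ε/D = 3.1e-06/0.116 = 2.67e-05. Haaland: 1/√f = -1.8 log₁₀[(2.67e-05/3.7)^1.11 + 6.9/7.317e+05] = -1.8 log₁₀[1.96e-06 + 9.43e-06] = 8.898, so f = 0.01263.
Total minor-loss coefficient ΣK = 4·1.5 + 4·0.21 = 6.84.
ΔP = [f·L/D + ΣK]·(ρV²/2) = [0.01263·245/0.116 + 6.84]·(986·4.606²/2) = [26.68 + 6.84]·1.046e+04 = 3.506e+05 Pa.
Q = ṁ/ρ = 48/986 = 0.04868 m³/s.
Pumping power P = QΔP = 0.04868·3.506e+05 = 17070 W = 17.1 kW.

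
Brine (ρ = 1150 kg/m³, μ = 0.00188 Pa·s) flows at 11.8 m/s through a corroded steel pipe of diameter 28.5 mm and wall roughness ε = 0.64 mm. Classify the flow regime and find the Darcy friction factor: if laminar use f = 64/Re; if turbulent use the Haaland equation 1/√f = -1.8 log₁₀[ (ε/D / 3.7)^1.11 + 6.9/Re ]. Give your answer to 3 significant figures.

Re = ρVD/μ = 1150·11.8·0.0285/0.00188 = 2.057e+05.
Re > 4000 → turbulent. ε/D = 0.00064/0.0285 = 0.0225; Haaland: 1/√f = -1.8 log₁₀[0.00346 + 3.35e-05] = 4.422, so f = 0.05115.

f ≈ 0.0511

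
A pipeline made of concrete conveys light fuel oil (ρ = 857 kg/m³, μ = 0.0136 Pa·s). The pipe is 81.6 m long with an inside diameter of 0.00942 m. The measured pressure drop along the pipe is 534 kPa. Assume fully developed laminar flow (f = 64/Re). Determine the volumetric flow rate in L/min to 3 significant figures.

For laminar flow, f = 64/Re with Re = ρVD/μ, so Darcy-Weisbach reduces to ΔP = 32μLV/D². Solving for V: V = ΔP·D²/(32μL) = 5.34e+05·(0.00942)²/(32·0.0136·81.6) = 1.334 m/s.
Check: Re = ρVD/μ = 857·1.334·0.00942/0.0136 = 792.1 < 2300, so the laminar assumption holds.
Q = V·A = 1.334·(π/4·0.00942²) = 9.299e-05 m³/s = 5.58 L/min.

Q ≈ 5.58 L/min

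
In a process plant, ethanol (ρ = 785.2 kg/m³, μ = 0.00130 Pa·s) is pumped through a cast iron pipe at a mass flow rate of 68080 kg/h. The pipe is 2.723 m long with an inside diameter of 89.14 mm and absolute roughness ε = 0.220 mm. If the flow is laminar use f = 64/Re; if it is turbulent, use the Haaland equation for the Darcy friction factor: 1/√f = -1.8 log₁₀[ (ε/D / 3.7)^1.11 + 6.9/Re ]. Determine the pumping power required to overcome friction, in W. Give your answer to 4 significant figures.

ṁ = 68080 kg/h = 68080/3600 = 18.91 kg/s.
A = πD²/4 = π(0.08914)²/4 = 0.006241 m²; mean velocity V = ṁ/(ρA) = 18.91/(785.2 · 0.006241) = 3.859 m/s.
Reynolds number Re = ρVD/μ = 785.2 · 3.859 · 0.08914 / 0.0013 = 2.078e+05.
Re > 4000 → turbulent. Relative roughness ε/D = 0.00022/0.08914 = 0.00247. Haaland: 1/√f = -1.8 log₁₀[(0.00247/3.7)^1.11 + 6.9/2.078e+05] = -1.8 log₁₀[0.000298 + 3.32e-05] = 6.263, so f = 0.02549.
Darcy-Weisbach: ΔP = f(L/D)(ρV²/2) = 0.02549·(2.723/0.08914)·(785.2·3.859²/2) = 0.02549·30.55·5847 = 4554 Pa.
Q = ṁ/ρ = 18.91/785.2 = 0.02408 m³/s.
Pumping power P = QΔP = 0.02408·4554 = 109.68 W = 109.7 W.

P ≈ 109.7 W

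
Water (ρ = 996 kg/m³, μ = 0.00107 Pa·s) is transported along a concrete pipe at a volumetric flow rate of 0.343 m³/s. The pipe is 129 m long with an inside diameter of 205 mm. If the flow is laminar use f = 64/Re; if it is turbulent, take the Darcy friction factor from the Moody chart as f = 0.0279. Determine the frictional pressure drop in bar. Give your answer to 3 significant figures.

ΔP ≈ 9.44 bar

Cross-sectional area A = πD²/4 = π(0.205)²/4 = 0.03301 m²; mean velocity V = Q/A = 0.343/0.03301 = 10.39 m/s.
Reynolds number Re = ρVD/μ = 996 · 10.39 · 0.205 / 0.00107 = 1.983e+06.
Re > 4000 → turbulent; use the Moody-chart value f = 0.0279.
Darcy-Weisbach: ΔP = f(L/D)(ρV²/2) = 0.0279·(129/0.205)·(996·10.39²/2) = 0.0279·629.3·5.378e+04 = 9.442e+05 Pa.
ΔP = 9.442e+05 Pa = 9.44 bar.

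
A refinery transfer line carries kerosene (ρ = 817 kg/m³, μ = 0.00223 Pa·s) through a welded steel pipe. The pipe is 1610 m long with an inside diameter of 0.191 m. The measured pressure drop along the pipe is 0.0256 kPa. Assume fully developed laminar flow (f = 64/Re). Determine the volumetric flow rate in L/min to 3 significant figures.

Q ≈ 14.0 L/min

For laminar flow, f = 64/Re with Re = ρVD/μ, so Darcy-Weisbach reduces to ΔP = 32μLV/D². Solving for V: V = ΔP·D²/(32μL) = 25.6·(0.191)²/(32·0.00223·1610) = 0.008129 m/s.
Check: Re = ρVD/μ = 817·0.008129·0.191/0.00223 = 568.8 < 2300, so the laminar assumption holds.
Q = V·A = 0.008129·(π/4·0.191²) = 0.0002329 m³/s = 14.0 L/min.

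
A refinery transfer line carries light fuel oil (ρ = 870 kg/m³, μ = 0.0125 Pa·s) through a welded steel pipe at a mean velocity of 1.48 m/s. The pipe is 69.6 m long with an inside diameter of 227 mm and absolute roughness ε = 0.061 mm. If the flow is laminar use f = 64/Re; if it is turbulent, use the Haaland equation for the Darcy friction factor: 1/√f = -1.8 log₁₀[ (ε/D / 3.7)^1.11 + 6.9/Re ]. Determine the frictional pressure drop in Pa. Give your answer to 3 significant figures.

ΔP ≈ 7390 Pa

Reynolds number Re = ρVD/μ = 870 · 1.48 · 0.227 / 0.0125 = 2.338e+04.
Re > 4000 → turbulent. Relative roughness ε/D = 6.1e-05/0.227 = 0.000269. Haaland: 1/√f = -1.8 log₁₀[(0.000269/3.7)^1.11 + 6.9/2.338e+04] = -1.8 log₁₀[2.55e-05 + 0.000295] = 6.289, so f = 0.02528.
Darcy-Weisbach: ΔP = f(L/D)(ρV²/2) = 0.02528·(69.6/0.227)·(870·1.48²/2) = 0.02528·306.6·952.8 = 7385 Pa.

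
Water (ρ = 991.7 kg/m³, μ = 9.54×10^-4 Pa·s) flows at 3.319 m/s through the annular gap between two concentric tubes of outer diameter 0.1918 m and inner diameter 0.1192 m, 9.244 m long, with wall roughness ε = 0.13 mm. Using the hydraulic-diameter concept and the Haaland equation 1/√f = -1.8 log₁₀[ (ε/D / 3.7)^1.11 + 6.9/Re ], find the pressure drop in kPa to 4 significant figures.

Hydraulic diameter D_h = 4A/P = D_o - D_i = 0.1918 - 0.1192 = 0.0726 m.
Re = ρVD_h/μ = 991.7·3.319·0.0726/0.000954 = 2.505e+05.
ε/D_h = 0.00013/0.0726 = 0.00179; Haaland gives 1/√f = -1.8 log₁₀[0.000209+2.75e-05] = 6.527, so f = 0.02347.
ΔP = f(L/D_h)(ρV²/2) = 0.02347·9.244/0.0726·5462 = 1.633e+04 Pa.
ΔP = 16.33 kPa.

ΔP ≈ 16.33 kPa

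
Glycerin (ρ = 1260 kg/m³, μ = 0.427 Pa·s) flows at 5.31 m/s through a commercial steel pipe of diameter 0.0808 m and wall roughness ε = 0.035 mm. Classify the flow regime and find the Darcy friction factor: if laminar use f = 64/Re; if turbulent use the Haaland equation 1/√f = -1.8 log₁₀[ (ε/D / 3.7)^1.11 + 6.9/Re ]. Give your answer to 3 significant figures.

Re = ρVD/μ = 1260·5.31·0.0808/0.427 = 1266.
Re < 2300 → laminar, so f = 64/Re = 0.05055 (roughness is irrelevant in laminar flow).

f ≈ 0.0506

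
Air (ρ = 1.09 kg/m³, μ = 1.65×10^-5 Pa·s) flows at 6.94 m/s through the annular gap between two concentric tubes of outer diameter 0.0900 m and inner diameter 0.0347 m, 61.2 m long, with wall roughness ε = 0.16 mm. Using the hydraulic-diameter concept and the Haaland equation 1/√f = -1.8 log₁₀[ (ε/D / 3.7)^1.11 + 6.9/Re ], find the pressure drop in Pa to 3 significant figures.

ΔP ≈ 875 Pa

Hydraulic diameter D_h = 4A/P = D_o - D_i = 0.09 - 0.0347 = 0.0553 m.
Re = ρVD_h/μ = 1.09·6.94·0.0553/1.65e-05 = 2.535e+04.
ε/D_h = 0.00016/0.0553 = 0.00289; Haaland gives 1/√f = -1.8 log₁₀[0.000356+0.000272] = 5.763, so f = 0.0301.
ΔP = f(L/D_h)(ρV²/2) = 0.0301·61.2/0.0553·26.25 = 874.5 Pa.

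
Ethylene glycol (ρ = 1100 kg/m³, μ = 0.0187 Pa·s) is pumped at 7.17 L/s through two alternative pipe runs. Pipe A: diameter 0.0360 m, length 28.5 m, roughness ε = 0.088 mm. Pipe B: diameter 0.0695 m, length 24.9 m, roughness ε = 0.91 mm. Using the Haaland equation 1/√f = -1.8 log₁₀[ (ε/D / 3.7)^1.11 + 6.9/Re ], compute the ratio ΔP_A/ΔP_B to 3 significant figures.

Pipe A: V = Q/A = 0.00717/0.001018 = 7.044 m/s; Re = 1.492e+04; ε/D = 0.00244; Haaland → f = 0.0317; ΔP_A = f(L/D)(ρV²/2) = 6.848e+05 Pa.
Pipe B: V = Q/A = 0.00717/0.003794 = 1.89 m/s; Re = 7727; ε/D = 0.0131; Haaland → f = 0.04733; ΔP_B = f(L/D)(ρV²/2) = 3.332e+04 Pa.
ΔP_A/ΔP_B = 6.848e+05/3.332e+04 = 20.6.

ΔP_A/ΔP_B ≈ 20.6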